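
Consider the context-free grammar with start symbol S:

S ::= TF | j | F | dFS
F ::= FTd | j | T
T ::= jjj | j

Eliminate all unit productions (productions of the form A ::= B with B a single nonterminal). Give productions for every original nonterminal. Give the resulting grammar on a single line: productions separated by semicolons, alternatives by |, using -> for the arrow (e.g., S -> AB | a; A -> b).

S -> j | TF | FTd | dFS | jjj; F -> j | FTd | jjj; T -> j | jjj

Unit productions: F->T, S->F.
Unit pairs (A ⇒* B via units): (F,T), (S,F), (S,T).
S: inherits non-unit rules of {F, S, T} → FTd | TF | dFS | j | jjj.
F: inherits non-unit rules of {F, T} → FTd | j | jjj.
T: inherits non-unit rules of {T} → j | jjj.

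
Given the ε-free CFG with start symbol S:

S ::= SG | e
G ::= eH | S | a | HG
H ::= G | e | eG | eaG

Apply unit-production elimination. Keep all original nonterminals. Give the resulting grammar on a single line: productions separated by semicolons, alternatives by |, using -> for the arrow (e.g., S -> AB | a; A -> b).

Unit productions: G->S, H->G.
Unit pairs (A ⇒* B via units): (G,S), (H,G), (H,S).
S: inherits non-unit rules of {S} → SG | e.
G: inherits non-unit rules of {G, S} → HG | SG | a | e | eH.
H: inherits non-unit rules of {G, H, S} → HG | SG | a | e | eG | eH | eaG.

S -> e | SG; G -> a | e | HG | SG | eH; H -> a | e | HG | SG | eG | eH | eaG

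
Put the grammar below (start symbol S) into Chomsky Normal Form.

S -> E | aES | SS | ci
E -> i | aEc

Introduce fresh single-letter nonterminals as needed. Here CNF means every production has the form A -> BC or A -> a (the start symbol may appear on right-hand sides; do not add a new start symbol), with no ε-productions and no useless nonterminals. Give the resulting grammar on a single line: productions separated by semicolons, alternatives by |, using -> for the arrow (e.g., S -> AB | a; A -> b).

No ε-productions.
After unit-elimination: S -> i | SS | ci | aES | aEc; E -> i | aEc.
TERM: introduce A -> a, B -> c, C -> i and substitute in every rule of length ≥2.
BIN: E -> AEB becomes E -> AD, D -> EB; S -> AEB becomes S -> AF, F -> EB; S -> AES becomes S -> AG, G -> ES.

S -> i | AF | AG | BC | SS; A -> a; B -> c; C -> i; D -> EB; E -> i | AD; F -> EB; G -> ES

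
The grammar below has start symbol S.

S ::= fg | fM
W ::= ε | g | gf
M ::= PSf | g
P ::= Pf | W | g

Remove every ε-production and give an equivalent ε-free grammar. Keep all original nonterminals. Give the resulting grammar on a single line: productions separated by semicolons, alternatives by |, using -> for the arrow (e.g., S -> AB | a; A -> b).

Nullable set: {P, W}.
M -> PSf: P nullable, giving PSf | Sf.
P -> Pf: P nullable, giving Pf | f.
P -> W: W nullable, giving W.
Drop W -> ε.
Unchanged (no nullable symbols): S -> fM; S -> fg; M -> g; P -> g; W -> g; W -> gf.

S -> fM | fg; M -> g | Sf | PSf; P -> W | f | g | Pf; W -> g | gf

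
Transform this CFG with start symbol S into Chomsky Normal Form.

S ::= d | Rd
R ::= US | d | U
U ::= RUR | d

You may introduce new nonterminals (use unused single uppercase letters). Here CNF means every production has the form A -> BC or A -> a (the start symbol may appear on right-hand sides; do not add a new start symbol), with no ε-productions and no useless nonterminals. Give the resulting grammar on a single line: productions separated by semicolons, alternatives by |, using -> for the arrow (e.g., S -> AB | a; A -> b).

S -> d | RA; A -> d; B -> UR; C -> UR; R -> d | RB | US; U -> d | RC

No ε-productions.
After unit-elimination: S -> d | Rd; R -> d | US | RUR; U -> d | RUR.
TERM: introduce A -> d and substitute in every rule of length ≥2.
BIN: R -> RUR becomes R -> RB, B -> UR; U -> RUR becomes U -> RC, C -> UR.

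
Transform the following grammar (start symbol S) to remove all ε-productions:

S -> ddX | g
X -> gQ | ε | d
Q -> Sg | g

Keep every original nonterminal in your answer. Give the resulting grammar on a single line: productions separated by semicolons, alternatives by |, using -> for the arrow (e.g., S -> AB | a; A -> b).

Nullable set: {X}.
S -> ddX: X nullable, giving dd | ddX.
Drop X -> ε.
Unchanged (no nullable symbols): S -> g; Q -> Sg; Q -> g; X -> d; X -> gQ.

S -> g | dd | ddX; Q -> g | Sg; X -> d | gQ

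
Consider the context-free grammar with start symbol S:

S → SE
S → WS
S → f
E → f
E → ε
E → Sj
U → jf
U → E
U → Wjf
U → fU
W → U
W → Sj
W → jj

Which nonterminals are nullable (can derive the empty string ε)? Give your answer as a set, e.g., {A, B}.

{E, U, W}

Directly nullable (have an ε-rule): {E}.
U is nullable via U -> E (every symbol on the right is already known nullable).
W is nullable via W -> U (every symbol on the right is already known nullable).
Not nullable: S — each has a terminal in every rule's right-hand side or depends on a non-nullable symbol.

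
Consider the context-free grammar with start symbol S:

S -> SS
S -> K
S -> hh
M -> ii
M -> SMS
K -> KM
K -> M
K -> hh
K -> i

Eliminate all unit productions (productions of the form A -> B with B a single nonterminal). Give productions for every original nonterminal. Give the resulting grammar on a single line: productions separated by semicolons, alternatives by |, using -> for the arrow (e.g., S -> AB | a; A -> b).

Unit productions: K->M, S->K.
Unit pairs (A ⇒* B via units): (K,M), (S,K), (S,M).
S: inherits non-unit rules of {K, M, S} → KM | SMS | SS | hh | i | ii.
K: inherits non-unit rules of {K, M} → KM | SMS | hh | i | ii.
M: inherits non-unit rules of {M} → SMS | ii.

S -> i | KM | SS | hh | ii | SMS; K -> i | KM | hh | ii | SMS; M -> ii | SMS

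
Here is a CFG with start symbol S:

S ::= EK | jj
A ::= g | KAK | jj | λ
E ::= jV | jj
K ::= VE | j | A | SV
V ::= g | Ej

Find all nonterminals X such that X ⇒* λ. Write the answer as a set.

Directly nullable (have an ε-rule): {A}.
K is nullable via K -> A (every symbol on the right is already known nullable).
Not nullable: E, S, V — each has a terminal in every rule's right-hand side or depends on a non-nullable symbol.

{A, K}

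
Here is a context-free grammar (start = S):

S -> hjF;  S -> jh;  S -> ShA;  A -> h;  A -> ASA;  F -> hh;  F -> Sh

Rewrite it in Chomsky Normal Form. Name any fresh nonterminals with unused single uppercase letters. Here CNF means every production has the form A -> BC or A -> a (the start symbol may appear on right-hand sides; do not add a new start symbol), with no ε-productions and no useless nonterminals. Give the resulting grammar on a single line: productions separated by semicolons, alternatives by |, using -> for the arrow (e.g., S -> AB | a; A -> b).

No ε-productions.
No unit productions to eliminate.
TERM: introduce B -> h, C -> j and substitute in every rule of length ≥2.
BIN: A -> ASA becomes A -> AD, D -> SA; S -> BCF becomes S -> BE, E -> CF; S -> SBA becomes S -> SG, G -> BA.

S -> BE | CB | SG; A -> h | AD; B -> h; C -> j; D -> SA; E -> CF; F -> BB | SB; G -> BA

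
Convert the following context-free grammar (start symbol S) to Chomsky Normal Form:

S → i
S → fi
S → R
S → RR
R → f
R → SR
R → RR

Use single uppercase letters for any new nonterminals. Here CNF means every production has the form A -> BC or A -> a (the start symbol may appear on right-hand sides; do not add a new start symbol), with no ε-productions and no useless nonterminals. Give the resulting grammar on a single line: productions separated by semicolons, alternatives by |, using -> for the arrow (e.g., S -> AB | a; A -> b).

S -> f | i | AB | RR | SR; A -> f; B -> i; R -> f | RR | SR

No ε-productions.
After unit-elimination: S -> f | i | RR | SR | fi; R -> f | RR | SR.
TERM: introduce A -> f, B -> i and substitute in every rule of length ≥2.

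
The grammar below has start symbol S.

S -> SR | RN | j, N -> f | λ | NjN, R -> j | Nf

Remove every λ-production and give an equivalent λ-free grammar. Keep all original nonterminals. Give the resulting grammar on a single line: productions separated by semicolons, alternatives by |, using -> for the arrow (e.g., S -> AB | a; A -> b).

Nullable set: {N}.
S -> RN: N nullable, giving R | RN.
Drop N -> λ.
N -> NjN: N, N nullable, giving Nj | NjN | j | jN.
R -> Nf: N nullable, giving Nf | f.
Unchanged (no nullable symbols): S -> SR; S -> j; N -> f; R -> j.

S -> R | j | RN | SR; N -> f | j | Nj | jN | NjN; R -> f | j | Nf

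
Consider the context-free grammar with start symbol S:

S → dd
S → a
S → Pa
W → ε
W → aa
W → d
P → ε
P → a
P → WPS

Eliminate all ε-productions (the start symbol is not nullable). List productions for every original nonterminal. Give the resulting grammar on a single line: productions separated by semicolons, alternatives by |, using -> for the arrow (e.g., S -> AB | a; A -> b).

S -> a | Pa | dd; P -> S | a | PS | WS | WPS; W -> d | aa

Nullable set: {P, W}.
S -> Pa: P nullable, giving Pa | a.
Drop P -> ε.
P -> WPS: W, P nullable, giving PS | S | WPS | WS.
Drop W -> ε.
Unchanged (no nullable symbols): S -> a; S -> dd; P -> a; W -> aa; W -> d.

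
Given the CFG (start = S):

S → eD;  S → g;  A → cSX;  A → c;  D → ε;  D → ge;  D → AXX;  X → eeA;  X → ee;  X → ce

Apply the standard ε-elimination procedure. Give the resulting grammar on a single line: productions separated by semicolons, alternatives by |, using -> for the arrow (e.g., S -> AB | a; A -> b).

Nullable set: {D}.
S -> eD: D nullable, giving e | eD.
Drop D -> ε.
Unchanged (no nullable symbols): S -> g; A -> c; A -> cSX; D -> AXX; D -> ge; X -> ce; X -> ee; X -> eeA.

S -> e | g | eD; A -> c | cSX; D -> ge | AXX; X -> ce | ee | eeA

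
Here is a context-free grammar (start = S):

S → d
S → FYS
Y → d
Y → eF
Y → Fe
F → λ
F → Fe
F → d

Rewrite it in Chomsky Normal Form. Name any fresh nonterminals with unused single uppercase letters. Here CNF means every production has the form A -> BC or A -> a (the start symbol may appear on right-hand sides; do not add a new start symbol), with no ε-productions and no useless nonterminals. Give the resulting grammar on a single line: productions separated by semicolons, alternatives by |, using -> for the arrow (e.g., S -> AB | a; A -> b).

S -> d | FB | YS; A -> e; B -> YS; F -> d | e | FA; Y -> d | e | AF | FA

Nullable: {F}; after ε-elimination: S -> d | YS | FYS; F -> d | e | Fe; Y -> d | e | Fe | eF.
No unit productions to eliminate.
TERM: introduce A -> e and substitute in every rule of length ≥2.
BIN: S -> FYS becomes S -> FB, B -> YS.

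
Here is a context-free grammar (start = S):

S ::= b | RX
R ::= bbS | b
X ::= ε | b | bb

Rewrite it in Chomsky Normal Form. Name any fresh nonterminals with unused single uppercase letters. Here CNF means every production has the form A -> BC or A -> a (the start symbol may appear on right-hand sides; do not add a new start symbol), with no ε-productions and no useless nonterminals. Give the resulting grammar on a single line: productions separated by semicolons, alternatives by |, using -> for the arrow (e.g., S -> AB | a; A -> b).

S -> b | AC | RX; A -> b; B -> AS; C -> AS; R -> b | AB; X -> b | AA

Nullable: {X}; after ε-elimination: S -> R | b | RX; R -> b | bbS; X -> b | bb.
After unit-elimination: S -> b | RX | bbS; R -> b | bbS; X -> b | bb.
TERM: introduce A -> b and substitute in every rule of length ≥2.
BIN: R -> AAS becomes R -> AB, B -> AS; S -> AAS becomes S -> AC, C -> AS.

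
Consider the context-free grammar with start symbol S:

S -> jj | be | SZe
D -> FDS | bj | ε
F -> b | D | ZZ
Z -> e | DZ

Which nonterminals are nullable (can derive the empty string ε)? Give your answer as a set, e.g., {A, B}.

{D, F}

Directly nullable (have an ε-rule): {D}.
F is nullable via F -> D (every symbol on the right is already known nullable).
Not nullable: S, Z — each has a terminal in every rule's right-hand side or depends on a non-nullable symbol.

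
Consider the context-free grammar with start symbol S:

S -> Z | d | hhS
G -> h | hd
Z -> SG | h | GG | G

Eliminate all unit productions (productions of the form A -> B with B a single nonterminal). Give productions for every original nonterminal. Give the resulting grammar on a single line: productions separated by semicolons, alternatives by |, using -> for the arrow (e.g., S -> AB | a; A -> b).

Unit productions: S->Z, Z->G.
Unit pairs (A ⇒* B via units): (S,G), (S,Z), (Z,G).
S: inherits non-unit rules of {G, S, Z} → GG | SG | d | h | hd | hhS.
G: inherits non-unit rules of {G} → h | hd.
Z: inherits non-unit rules of {G, Z} → GG | SG | h | hd.

S -> d | h | GG | SG | hd | hhS; G -> h | hd; Z -> h | GG | SG | hd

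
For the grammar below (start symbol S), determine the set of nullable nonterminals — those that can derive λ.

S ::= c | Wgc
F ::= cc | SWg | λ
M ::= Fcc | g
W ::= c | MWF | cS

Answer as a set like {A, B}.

{F}

Directly nullable (have an ε-rule): {F}.
Not nullable: M, S, W — each has a terminal in every rule's right-hand side or depends on a non-nullable symbol.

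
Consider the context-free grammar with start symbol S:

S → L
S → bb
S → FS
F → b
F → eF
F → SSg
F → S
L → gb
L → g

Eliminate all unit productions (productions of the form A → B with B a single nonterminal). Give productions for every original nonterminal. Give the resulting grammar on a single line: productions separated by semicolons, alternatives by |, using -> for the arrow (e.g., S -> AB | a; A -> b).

Unit productions: F->S, S->L.
Unit pairs (A ⇒* B via units): (F,L), (F,S), (S,L).
S: inherits non-unit rules of {L, S} → FS | bb | g | gb.
F: inherits non-unit rules of {F, L, S} → FS | SSg | b | bb | eF | g | gb.
L: inherits non-unit rules of {L} → g | gb.

S -> g | FS | bb | gb; F -> b | g | FS | bb | eF | gb | SSg; L -> g | gb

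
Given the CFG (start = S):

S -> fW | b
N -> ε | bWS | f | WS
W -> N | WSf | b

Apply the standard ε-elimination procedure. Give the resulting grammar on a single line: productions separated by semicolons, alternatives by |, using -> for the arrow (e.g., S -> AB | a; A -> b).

S -> b | f | fW; N -> S | f | WS | bS | bWS; W -> N | b | Sf | WSf

Nullable set: {N, W}.
S -> fW: W nullable, giving f | fW.
Drop N -> ε.
N -> WS: W nullable, giving S | WS.
N -> bWS: W nullable, giving bS | bWS.
W -> N: N nullable, giving N.
W -> WSf: W nullable, giving Sf | WSf.
Unchanged (no nullable symbols): S -> b; N -> f; W -> b.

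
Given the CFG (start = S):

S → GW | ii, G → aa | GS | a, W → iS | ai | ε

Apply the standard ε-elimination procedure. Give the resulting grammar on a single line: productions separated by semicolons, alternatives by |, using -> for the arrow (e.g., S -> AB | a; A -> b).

S -> G | GW | ii; G -> a | GS | aa; W -> ai | iS

Nullable set: {W}.
S -> GW: W nullable, giving G | GW.
Drop W -> ε.
Unchanged (no nullable symbols): S -> ii; G -> GS; G -> a; G -> aa; W -> ai; W -> iS.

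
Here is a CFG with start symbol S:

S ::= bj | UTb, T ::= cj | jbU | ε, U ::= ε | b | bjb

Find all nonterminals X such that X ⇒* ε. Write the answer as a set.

{T, U}

Directly nullable (have an ε-rule): {T, U}.
Not nullable: S — each has a terminal in every rule's right-hand side or depends on a non-nullable symbol.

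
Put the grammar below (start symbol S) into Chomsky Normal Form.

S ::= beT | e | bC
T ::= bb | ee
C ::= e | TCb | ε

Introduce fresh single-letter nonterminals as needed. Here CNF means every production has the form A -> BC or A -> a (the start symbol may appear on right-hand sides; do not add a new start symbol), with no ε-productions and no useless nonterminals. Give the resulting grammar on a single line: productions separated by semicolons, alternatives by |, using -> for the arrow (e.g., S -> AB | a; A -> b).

Nullable: {C}; after ε-elimination: S -> b | e | bC | beT; C -> e | Tb | TCb; T -> bb | ee.
No unit productions to eliminate.
TERM: introduce A -> b, B -> e and substitute in every rule of length ≥2.
BIN: C -> TCA becomes C -> TD, D -> CA; S -> ABT becomes S -> AE, E -> BT.

S -> b | e | AC | AE; A -> b; B -> e; C -> e | TA | TD; D -> CA; E -> BT; T -> AA | BB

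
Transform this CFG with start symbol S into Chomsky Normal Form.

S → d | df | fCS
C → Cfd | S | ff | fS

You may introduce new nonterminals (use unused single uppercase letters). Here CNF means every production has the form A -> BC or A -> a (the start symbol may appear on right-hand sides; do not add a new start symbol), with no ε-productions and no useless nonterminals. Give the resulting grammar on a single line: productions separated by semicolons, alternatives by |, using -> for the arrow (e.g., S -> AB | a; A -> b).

S -> d | AF | BA; A -> f; B -> d; C -> d | AA | AD | AS | BA | CE; D -> CS; E -> AB; F -> CS

No ε-productions.
After unit-elimination: S -> d | df | fCS; C -> d | df | fS | ff | Cfd | fCS.
TERM: introduce B -> d, A -> f and substitute in every rule of length ≥2.
BIN: C -> ACS becomes C -> AD, D -> CS; C -> CAB becomes C -> CE, E -> AB; S -> ACS becomes S -> AF, F -> CS.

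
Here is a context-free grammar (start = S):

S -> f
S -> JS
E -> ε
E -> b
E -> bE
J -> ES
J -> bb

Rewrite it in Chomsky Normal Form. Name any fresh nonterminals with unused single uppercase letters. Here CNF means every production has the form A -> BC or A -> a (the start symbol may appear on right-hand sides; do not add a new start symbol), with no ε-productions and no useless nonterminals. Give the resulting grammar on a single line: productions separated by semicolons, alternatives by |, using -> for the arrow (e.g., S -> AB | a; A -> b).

Nullable: {E}; after ε-elimination: S -> f | JS; E -> b | bE; J -> S | ES | bb.
After unit-elimination: S -> f | JS; E -> b | bE; J -> f | ES | JS | bb.
TERM: introduce A -> b and substitute in every rule of length ≥2.

S -> f | JS; A -> b; E -> b | AE; J -> f | AA | ES | JS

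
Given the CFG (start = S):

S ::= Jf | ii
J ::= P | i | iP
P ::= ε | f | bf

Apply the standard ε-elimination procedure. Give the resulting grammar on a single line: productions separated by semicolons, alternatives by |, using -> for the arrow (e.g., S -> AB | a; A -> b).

Nullable set: {J, P}.
S -> Jf: J nullable, giving Jf | f.
J -> P: P nullable, giving P.
J -> iP: P nullable, giving i | iP.
Drop P -> ε.
Unchanged (no nullable symbols): S -> ii; J -> i; P -> bf; P -> f.

S -> f | Jf | ii; J -> P | i | iP; P -> f | bf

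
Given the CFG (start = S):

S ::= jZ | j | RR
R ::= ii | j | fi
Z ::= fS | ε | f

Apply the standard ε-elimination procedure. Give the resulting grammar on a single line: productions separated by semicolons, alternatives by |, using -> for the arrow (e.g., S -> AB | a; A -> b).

S -> j | RR | jZ; R -> j | fi | ii; Z -> f | fS

Nullable set: {Z}.
S -> jZ: Z nullable, giving j | jZ.
Drop Z -> ε.
Unchanged (no nullable symbols): S -> RR; S -> j; R -> fi; R -> ii; R -> j; Z -> f; Z -> fS.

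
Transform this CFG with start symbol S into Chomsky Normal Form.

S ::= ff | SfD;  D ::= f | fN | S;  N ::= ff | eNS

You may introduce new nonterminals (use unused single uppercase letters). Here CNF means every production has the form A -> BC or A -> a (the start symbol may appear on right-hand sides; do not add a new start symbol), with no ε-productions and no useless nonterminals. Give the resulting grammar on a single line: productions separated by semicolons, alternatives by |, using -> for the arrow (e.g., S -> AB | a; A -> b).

No ε-productions.
After unit-elimination: S -> ff | SfD; D -> f | fN | ff | SfD; N -> ff | eNS.
TERM: introduce B -> e, A -> f and substitute in every rule of length ≥2.
BIN: D -> SAD becomes D -> SC, C -> AD; N -> BNS becomes N -> BE, E -> NS; S -> SAD becomes S -> SF, F -> AD.

S -> AA | SF; A -> f; B -> e; C -> AD; D -> f | AA | AN | SC; E -> NS; F -> AD; N -> AA | BE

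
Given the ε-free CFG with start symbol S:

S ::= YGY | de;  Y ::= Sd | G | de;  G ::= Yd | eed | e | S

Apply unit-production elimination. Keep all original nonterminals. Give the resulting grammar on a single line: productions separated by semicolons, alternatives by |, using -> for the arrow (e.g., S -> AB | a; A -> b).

Unit productions: G->S, Y->G.
Unit pairs (A ⇒* B via units): (G,S), (Y,G), (Y,S).
S: inherits non-unit rules of {S} → YGY | de.
G: inherits non-unit rules of {G, S} → YGY | Yd | de | e | eed.
Y: inherits non-unit rules of {G, S, Y} → Sd | YGY | Yd | de | e | eed.

S -> de | YGY; G -> e | Yd | de | YGY | eed; Y -> e | Sd | Yd | de | YGY | eed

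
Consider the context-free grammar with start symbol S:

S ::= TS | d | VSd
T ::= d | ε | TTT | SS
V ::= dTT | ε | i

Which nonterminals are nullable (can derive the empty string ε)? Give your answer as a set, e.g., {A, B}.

Directly nullable (have an ε-rule): {T, V}.
Not nullable: S — each has a terminal in every rule's right-hand side or depends on a non-nullable symbol.

{T, V}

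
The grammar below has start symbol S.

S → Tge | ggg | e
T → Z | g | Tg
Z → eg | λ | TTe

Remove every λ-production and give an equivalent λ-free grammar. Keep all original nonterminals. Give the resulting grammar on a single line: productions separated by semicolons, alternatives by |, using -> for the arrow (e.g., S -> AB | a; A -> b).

S -> e | ge | Tge | ggg; T -> Z | g | Tg; Z -> e | Te | eg | TTe

Nullable set: {T, Z}.
S -> Tge: T nullable, giving Tge | ge.
T -> Tg: T nullable, giving Tg | g.
T -> Z: Z nullable, giving Z.
Drop Z -> λ.
Z -> TTe: T, T nullable, giving TTe | Te | e.
Unchanged (no nullable symbols): S -> e; S -> ggg; T -> g; Z -> eg.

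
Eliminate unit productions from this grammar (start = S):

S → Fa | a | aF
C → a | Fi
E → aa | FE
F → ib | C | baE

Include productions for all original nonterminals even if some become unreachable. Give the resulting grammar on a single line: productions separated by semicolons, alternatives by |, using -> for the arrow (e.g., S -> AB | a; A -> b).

S -> a | Fa | aF; C -> a | Fi; E -> FE | aa; F -> a | Fi | ib | baE

Unit productions: F->C.
Unit pairs (A ⇒* B via units): (F,C).
S: inherits non-unit rules of {S} → Fa | a | aF.
C: inherits non-unit rules of {C} → Fi | a.
E: inherits non-unit rules of {E} → FE | aa.
F: inherits non-unit rules of {C, F} → Fi | a | baE | ib.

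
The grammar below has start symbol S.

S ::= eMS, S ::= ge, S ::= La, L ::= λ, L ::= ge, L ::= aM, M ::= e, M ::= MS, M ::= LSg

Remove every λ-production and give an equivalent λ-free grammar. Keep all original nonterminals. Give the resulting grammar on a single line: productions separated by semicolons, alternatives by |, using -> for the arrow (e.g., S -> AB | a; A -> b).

S -> a | La | ge | eMS; L -> aM | ge; M -> e | MS | Sg | LSg

Nullable set: {L}.
S -> La: L nullable, giving La | a.
Drop L -> λ.
M -> LSg: L nullable, giving LSg | Sg.
Unchanged (no nullable symbols): S -> eMS; S -> ge; L -> aM; L -> ge; M -> MS; M -> e.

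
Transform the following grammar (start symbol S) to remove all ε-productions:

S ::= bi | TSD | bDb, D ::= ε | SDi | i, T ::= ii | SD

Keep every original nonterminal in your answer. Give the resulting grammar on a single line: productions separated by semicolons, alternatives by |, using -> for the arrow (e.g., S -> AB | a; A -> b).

Nullable set: {D}.
S -> TSD: D nullable, giving TS | TSD.
S -> bDb: D nullable, giving bDb | bb.
Drop D -> ε.
D -> SDi: D nullable, giving SDi | Si.
T -> SD: D nullable, giving S | SD.
Unchanged (no nullable symbols): S -> bi; D -> i; T -> ii.

S -> TS | bb | bi | TSD | bDb; D -> i | Si | SDi; T -> S | SD | ii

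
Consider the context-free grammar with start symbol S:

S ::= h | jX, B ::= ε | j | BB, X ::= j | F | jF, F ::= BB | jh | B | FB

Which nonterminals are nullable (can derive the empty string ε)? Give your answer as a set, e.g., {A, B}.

Directly nullable (have an ε-rule): {B}.
F is nullable via F -> B (every symbol on the right is already known nullable).
X is nullable via X -> F (every symbol on the right is already known nullable).
Not nullable: S — each has a terminal in every rule's right-hand side or depends on a non-nullable symbol.

{B, F, X}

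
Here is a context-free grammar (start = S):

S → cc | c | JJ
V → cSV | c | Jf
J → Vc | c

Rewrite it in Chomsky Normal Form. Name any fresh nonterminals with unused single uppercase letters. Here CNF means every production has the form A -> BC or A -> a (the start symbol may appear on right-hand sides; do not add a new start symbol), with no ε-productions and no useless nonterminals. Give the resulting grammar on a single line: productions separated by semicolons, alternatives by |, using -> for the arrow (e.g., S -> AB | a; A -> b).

S -> c | AA | JJ; A -> c; B -> f; C -> SV; J -> c | VA; V -> c | AC | JB

No ε-productions.
No unit productions to eliminate.
TERM: introduce A -> c, B -> f and substitute in every rule of length ≥2.
BIN: V -> ASV becomes V -> AC, C -> SV.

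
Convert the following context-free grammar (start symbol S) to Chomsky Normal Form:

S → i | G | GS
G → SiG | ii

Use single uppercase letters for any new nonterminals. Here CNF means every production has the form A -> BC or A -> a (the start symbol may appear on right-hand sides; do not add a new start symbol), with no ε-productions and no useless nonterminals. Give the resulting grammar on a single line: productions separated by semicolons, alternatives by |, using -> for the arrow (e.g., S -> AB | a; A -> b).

S -> i | AA | GS | SC; A -> i; B -> AG; C -> AG; G -> AA | SB

No ε-productions.
After unit-elimination: S -> i | GS | ii | SiG; G -> ii | SiG.
TERM: introduce A -> i and substitute in every rule of length ≥2.
BIN: G -> SAG becomes G -> SB, B -> AG; S -> SAG becomes S -> SC, C -> AG.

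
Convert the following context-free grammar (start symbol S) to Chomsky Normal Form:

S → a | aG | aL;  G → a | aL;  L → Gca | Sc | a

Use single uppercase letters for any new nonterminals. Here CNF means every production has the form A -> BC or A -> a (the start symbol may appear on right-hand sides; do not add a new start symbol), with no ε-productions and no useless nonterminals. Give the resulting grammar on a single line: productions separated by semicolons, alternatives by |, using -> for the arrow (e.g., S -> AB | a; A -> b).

S -> a | AG | AL; A -> a; B -> c; C -> BA; G -> a | AL; L -> a | GC | SB

No ε-productions.
No unit productions to eliminate.
TERM: introduce A -> a, B -> c and substitute in every rule of length ≥2.
BIN: L -> GBA becomes L -> GC, C -> BA.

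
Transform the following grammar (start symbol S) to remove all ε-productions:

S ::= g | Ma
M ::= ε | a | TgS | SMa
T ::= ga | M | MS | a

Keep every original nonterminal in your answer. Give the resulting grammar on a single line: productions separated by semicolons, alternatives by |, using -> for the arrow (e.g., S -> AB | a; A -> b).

S -> a | g | Ma; M -> a | Sa | gS | SMa | TgS; T -> M | S | a | MS | ga

Nullable set: {M, T}.
S -> Ma: M nullable, giving Ma | a.
Drop M -> ε.
M -> SMa: M nullable, giving SMa | Sa.
M -> TgS: T nullable, giving TgS | gS.
T -> M: M nullable, giving M.
T -> MS: M nullable, giving MS | S.
Unchanged (no nullable symbols): S -> g; M -> a; T -> a; T -> ga.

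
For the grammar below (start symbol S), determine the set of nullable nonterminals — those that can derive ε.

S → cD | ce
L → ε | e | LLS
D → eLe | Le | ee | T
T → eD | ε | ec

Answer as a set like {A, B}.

{D, L, T}

Directly nullable (have an ε-rule): {L, T}.
D is nullable via D -> T (every symbol on the right is already known nullable).
Not nullable: S — each has a terminal in every rule's right-hand side or depends on a non-nullable symbol.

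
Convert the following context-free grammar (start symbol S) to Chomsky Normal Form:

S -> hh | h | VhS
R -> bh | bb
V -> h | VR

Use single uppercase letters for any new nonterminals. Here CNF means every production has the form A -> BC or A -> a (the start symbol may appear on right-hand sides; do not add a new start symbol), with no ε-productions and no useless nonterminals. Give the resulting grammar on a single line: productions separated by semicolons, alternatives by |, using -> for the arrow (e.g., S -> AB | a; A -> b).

S -> h | BB | VC; A -> b; B -> h; C -> BS; R -> AA | AB; V -> h | VR

No ε-productions.
No unit productions to eliminate.
TERM: introduce A -> b, B -> h and substitute in every rule of length ≥2.
BIN: S -> VBS becomes S -> VC, C -> BS.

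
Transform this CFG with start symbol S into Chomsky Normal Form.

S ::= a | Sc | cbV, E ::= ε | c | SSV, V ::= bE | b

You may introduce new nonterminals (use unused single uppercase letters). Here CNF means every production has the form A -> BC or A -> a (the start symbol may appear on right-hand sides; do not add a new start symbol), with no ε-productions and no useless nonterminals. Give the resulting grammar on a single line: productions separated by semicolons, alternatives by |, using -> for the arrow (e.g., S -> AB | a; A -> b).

Nullable: {E}; after ε-elimination: S -> a | Sc | cbV; E -> c | SSV; V -> b | bE.
No unit productions to eliminate.
TERM: introduce B -> b, A -> c and substitute in every rule of length ≥2.
BIN: E -> SSV becomes E -> SC, C -> SV; S -> ABV becomes S -> AD, D -> BV.

S -> a | AD | SA; A -> c; B -> b; C -> SV; D -> BV; E -> c | SC; V -> b | BE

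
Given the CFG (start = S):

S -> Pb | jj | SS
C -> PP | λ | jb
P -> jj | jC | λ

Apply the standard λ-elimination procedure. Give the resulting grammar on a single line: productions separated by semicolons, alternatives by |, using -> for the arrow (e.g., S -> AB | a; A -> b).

S -> b | Pb | SS | jj; C -> P | PP | jb; P -> j | jC | jj

Nullable set: {C, P}.
S -> Pb: P nullable, giving Pb | b.
Drop C -> λ.
C -> PP: P, P nullable, giving P | PP.
Drop P -> λ.
P -> jC: C nullable, giving j | jC.
Unchanged (no nullable symbols): S -> SS; S -> jj; C -> jb; P -> jj.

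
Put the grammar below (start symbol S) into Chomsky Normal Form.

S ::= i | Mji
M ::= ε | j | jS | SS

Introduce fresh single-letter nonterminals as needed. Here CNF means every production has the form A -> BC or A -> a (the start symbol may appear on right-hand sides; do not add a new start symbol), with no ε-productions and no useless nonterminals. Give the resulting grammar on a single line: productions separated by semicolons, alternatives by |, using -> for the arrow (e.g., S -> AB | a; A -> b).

Nullable: {M}; after ε-elimination: S -> i | ji | Mji; M -> j | SS | jS.
No unit productions to eliminate.
TERM: introduce B -> i, A -> j and substitute in every rule of length ≥2.
BIN: S -> MAB becomes S -> MC, C -> AB.

S -> i | AB | MC; A -> j; B -> i; C -> AB; M -> j | AS | SS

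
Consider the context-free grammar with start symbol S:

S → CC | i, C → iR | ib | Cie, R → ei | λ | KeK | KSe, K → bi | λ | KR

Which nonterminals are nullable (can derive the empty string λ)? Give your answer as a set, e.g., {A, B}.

{K, R}

Directly nullable (have an ε-rule): {K, R}.
Not nullable: C, S — each has a terminal in every rule's right-hand side or depends on a non-nullable symbol.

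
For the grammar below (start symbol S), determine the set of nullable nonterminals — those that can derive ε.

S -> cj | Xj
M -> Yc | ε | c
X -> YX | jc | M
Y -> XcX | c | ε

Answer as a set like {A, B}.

Directly nullable (have an ε-rule): {M, Y}.
X is nullable via X -> M (every symbol on the right is already known nullable).
Not nullable: S — each has a terminal in every rule's right-hand side or depends on a non-nullable symbol.

{M, X, Y}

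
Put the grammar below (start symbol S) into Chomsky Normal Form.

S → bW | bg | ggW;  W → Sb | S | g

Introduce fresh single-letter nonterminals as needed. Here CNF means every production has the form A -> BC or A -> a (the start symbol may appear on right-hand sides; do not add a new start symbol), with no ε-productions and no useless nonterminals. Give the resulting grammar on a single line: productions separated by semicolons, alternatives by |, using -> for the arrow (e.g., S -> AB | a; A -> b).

No ε-productions.
After unit-elimination: S -> bW | bg | ggW; W -> g | Sb | bW | bg | ggW.
TERM: introduce A -> b, B -> g and substitute in every rule of length ≥2.
BIN: S -> BBW becomes S -> BC, C -> BW; W -> BBW becomes W -> BD, D -> BW.

S -> AB | AW | BC; A -> b; B -> g; C -> BW; D -> BW; W -> g | AB | AW | BD | SA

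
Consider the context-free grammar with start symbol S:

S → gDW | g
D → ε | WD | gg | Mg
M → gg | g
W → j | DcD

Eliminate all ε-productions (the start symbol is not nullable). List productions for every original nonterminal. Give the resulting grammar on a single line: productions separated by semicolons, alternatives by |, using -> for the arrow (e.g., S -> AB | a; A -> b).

S -> g | gW | gDW; D -> W | Mg | WD | gg; M -> g | gg; W -> c | j | Dc | cD | DcD

Nullable set: {D}.
S -> gDW: D nullable, giving gDW | gW.
Drop D -> ε.
D -> WD: D nullable, giving W | WD.
W -> DcD: D, D nullable, giving Dc | DcD | c | cD.
Unchanged (no nullable symbols): S -> g; D -> Mg; D -> gg; M -> g; M -> gg; W -> j.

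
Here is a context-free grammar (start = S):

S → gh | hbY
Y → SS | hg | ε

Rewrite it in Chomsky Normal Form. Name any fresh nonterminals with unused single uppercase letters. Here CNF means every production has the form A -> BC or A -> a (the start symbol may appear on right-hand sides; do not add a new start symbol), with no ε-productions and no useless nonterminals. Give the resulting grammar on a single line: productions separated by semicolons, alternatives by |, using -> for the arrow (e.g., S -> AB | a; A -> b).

S -> AB | BC | BD; A -> g; B -> h; C -> b; D -> CY; Y -> BA | SS

Nullable: {Y}; after ε-elimination: S -> gh | hb | hbY; Y -> SS | hg.
No unit productions to eliminate.
TERM: introduce C -> b, A -> g, B -> h and substitute in every rule of length ≥2.
BIN: S -> BCY becomes S -> BD, D -> CY.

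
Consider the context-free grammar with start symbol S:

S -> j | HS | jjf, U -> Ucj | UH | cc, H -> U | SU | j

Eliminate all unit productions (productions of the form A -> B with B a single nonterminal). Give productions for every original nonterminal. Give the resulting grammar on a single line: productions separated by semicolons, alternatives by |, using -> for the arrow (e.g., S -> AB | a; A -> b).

S -> j | HS | jjf; H -> j | SU | UH | cc | Ucj; U -> UH | cc | Ucj

Unit productions: H->U.
Unit pairs (A ⇒* B via units): (H,U).
S: inherits non-unit rules of {S} → HS | j | jjf.
H: inherits non-unit rules of {H, U} → SU | UH | Ucj | cc | j.
U: inherits non-unit rules of {U} → UH | Ucj | cc.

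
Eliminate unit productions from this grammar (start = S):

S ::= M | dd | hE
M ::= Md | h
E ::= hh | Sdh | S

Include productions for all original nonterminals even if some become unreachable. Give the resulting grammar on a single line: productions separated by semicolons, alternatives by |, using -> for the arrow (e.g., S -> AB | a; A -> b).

Unit productions: E->S, S->M.
Unit pairs (A ⇒* B via units): (E,M), (E,S), (S,M).
S: inherits non-unit rules of {M, S} → Md | dd | h | hE.
E: inherits non-unit rules of {E, M, S} → Md | Sdh | dd | h | hE | hh.
M: inherits non-unit rules of {M} → Md | h.

S -> h | Md | dd | hE; E -> h | Md | dd | hE | hh | Sdh; M -> h | Md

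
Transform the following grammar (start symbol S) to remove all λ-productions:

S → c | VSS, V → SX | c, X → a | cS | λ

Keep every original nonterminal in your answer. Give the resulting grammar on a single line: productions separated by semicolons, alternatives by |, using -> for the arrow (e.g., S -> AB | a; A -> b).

Nullable set: {X}.
V -> SX: X nullable, giving S | SX.
Drop X -> λ.
Unchanged (no nullable symbols): S -> VSS; S -> c; V -> c; X -> a; X -> cS.

S -> c | VSS; V -> S | c | SX; X -> a | cS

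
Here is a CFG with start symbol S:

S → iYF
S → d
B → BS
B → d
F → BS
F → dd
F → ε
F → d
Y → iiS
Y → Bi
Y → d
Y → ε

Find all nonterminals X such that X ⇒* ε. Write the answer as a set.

{F, Y}

Directly nullable (have an ε-rule): {F, Y}.
Not nullable: B, S — each has a terminal in every rule's right-hand side or depends on a non-nullable symbol.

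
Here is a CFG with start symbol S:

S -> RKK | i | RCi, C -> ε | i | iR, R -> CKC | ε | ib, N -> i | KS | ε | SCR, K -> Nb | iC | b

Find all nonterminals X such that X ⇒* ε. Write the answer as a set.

{C, N, R}

Directly nullable (have an ε-rule): {C, N, R}.
Not nullable: K, S — each has a terminal in every rule's right-hand side or depends on a non-nullable symbol.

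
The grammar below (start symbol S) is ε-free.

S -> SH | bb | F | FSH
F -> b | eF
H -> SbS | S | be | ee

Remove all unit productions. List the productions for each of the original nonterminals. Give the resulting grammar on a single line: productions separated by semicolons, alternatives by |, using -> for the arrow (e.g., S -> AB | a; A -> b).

S -> b | SH | bb | eF | FSH; F -> b | eF; H -> b | SH | bb | be | eF | ee | FSH | SbS

Unit productions: H->S, S->F.
Unit pairs (A ⇒* B via units): (H,F), (H,S), (S,F).
S: inherits non-unit rules of {F, S} → FSH | SH | b | bb | eF.
F: inherits non-unit rules of {F} → b | eF.
H: inherits non-unit rules of {F, H, S} → FSH | SH | SbS | b | bb | be | eF | ee.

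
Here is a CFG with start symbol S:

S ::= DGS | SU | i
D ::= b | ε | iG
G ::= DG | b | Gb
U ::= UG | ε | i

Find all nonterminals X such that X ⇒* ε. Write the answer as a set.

{D, U}

Directly nullable (have an ε-rule): {D, U}.
Not nullable: G, S — each has a terminal in every rule's right-hand side or depends on a non-nullable symbol.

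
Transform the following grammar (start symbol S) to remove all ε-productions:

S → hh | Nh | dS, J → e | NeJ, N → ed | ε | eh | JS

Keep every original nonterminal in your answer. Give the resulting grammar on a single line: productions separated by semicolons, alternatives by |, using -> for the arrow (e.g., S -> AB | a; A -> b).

S -> h | Nh | dS | hh; J -> e | eJ | NeJ; N -> JS | ed | eh

Nullable set: {N}.
S -> Nh: N nullable, giving Nh | h.
J -> NeJ: N nullable, giving NeJ | eJ.
Drop N -> ε.
Unchanged (no nullable symbols): S -> dS; S -> hh; J -> e; N -> JS; N -> ed; N -> eh.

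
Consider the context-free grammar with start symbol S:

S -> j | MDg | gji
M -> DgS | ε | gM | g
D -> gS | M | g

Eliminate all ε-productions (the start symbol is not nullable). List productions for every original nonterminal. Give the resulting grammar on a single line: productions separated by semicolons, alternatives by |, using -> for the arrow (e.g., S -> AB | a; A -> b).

Nullable set: {D, M}.
S -> MDg: M, D nullable, giving Dg | MDg | Mg | g.
D -> M: M nullable, giving M.
Drop M -> ε.
M -> DgS: D nullable, giving DgS | gS.
M -> gM: M nullable, giving g | gM.
Unchanged (no nullable symbols): S -> gji; S -> j; D -> g; D -> gS; M -> g.

S -> g | j | Dg | Mg | MDg | gji; D -> M | g | gS; M -> g | gM | gS | DgS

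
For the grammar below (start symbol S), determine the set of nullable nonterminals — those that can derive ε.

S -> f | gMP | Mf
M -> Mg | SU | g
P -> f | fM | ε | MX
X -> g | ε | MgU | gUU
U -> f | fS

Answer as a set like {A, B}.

{P, X}

Directly nullable (have an ε-rule): {P, X}.
Not nullable: M, S, U — each has a terminal in every rule's right-hand side or depends on a non-nullable symbol.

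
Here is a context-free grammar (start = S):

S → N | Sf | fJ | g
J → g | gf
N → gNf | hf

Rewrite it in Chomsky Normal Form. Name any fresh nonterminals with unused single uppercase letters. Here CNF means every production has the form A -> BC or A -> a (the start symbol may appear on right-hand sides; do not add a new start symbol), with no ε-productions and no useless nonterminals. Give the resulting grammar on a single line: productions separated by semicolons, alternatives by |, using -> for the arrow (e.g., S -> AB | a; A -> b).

S -> g | AE | BJ | CB | SB; A -> g; B -> f; C -> h; D -> NB; E -> NB; J -> g | AB; N -> AD | CB

No ε-productions.
After unit-elimination: S -> g | Sf | fJ | hf | gNf; J -> g | gf; N -> hf | gNf.
TERM: introduce B -> f, A -> g, C -> h and substitute in every rule of length ≥2.
BIN: N -> ANB becomes N -> AD, D -> NB; S -> ANB becomes S -> AE, E -> NB.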